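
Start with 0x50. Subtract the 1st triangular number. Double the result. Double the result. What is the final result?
Convert 0x50 (hexadecimal) → 5×16 = 80 (decimal)
Start: 80
Convert the 1st triangular number (triangular index) → 1×2/2 = 1 (decimal)
80 - 1 = 79
79 × 2 = 158
158 × 2 = 316
316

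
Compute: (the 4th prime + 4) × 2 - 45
Convert the 4th prime (prime index) → 7 (decimal)
Expression in decimal: (7 + 4) × 2 - 45
Parentheses first: 7 + 4 = 11
Multiply: 11 × 2 = 22
Subtract: 22 - 45 = -23
-23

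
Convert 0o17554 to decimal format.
Convert 0o17554 (octal) → 1×4096 + 7×512 + 5×64 + 5×8 + 4 = 8044 (decimal)
8044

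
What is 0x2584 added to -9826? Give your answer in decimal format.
Convert 0x2584 (hexadecimal) → 2×4096 + 5×256 + 8×16 + 4 = 9604 (decimal)
Compute 9604 + -9826 = -222
-222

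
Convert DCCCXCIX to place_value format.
Convert DCCCXCIX (Roman numeral) → 500 + 100 + 100 + 100 + 90 + 9 = 899 (decimal)
Convert 899 (decimal) → 899 = 8×100 + 9×10 + 9 → 8 hundreds, 9 tens, 9 ones (place-value notation)
8 hundreds, 9 tens, 9 ones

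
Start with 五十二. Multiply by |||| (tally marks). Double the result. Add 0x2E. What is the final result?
Convert 五十二 (Chinese numeral) → 5×10 + 2 = 52 (decimal)
Start: 52
Convert |||| (tally marks) → 4 (decimal)
52 × 4 = 208
208 × 2 = 416
Convert 0x2E (hexadecimal) → 2×16 + 14 = 46 (decimal)
416 + 46 = 462
462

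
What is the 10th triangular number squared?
The 10th triangular number = 10×11/2 = 55
Compute 55² = 55 × 55 = 3025
3025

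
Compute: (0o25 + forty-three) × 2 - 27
Convert 0o25 (octal) → 2×8 + 5 = 21 (decimal)
Convert forty-three (English words) → 43 (decimal)
Expression in decimal: (21 + 43) × 2 - 27
Parentheses first: 21 + 43 = 64
Multiply: 64 × 2 = 128
Subtract: 128 - 27 = 101
101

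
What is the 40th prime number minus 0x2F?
The 40th prime number = 173
Convert 0x2F (hexadecimal) → 2×16 + 15 = 47 (decimal)
Compute 173 - 47 = 126
126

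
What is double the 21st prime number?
The 21st prime number = 73
Compute 73 × 2 = 146
146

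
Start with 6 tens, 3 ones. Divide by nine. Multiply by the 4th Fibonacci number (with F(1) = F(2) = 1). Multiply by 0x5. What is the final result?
Convert 6 tens, 3 ones (place-value notation) → 6×10 + 3 = 63 (decimal)
Start: 63
Convert nine (English words) → 9 (decimal)
63 ÷ 9 = 7
Convert the 4th Fibonacci number (with F(1) = F(2) = 1) (Fibonacci index) → 1, 1, 2, 3 → 3 (decimal)
7 × 3 = 21
Convert 0x5 (hexadecimal) → 5 (decimal)
21 × 5 = 105
105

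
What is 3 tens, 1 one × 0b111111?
Convert 3 tens, 1 one (place-value notation) → 3×10 + 1 = 31 (decimal)
Convert 0b111111 (binary) → 32 + 16 + 8 + 4 + 2 + 1 = 63 (decimal)
Compute 31 × 63 = 1953
1953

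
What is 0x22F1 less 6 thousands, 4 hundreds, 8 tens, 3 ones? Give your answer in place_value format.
Convert 0x22F1 (hexadecimal) → 2×4096 + 2×256 + 15×16 + 1 = 8945 (decimal)
Convert 6 thousands, 4 hundreds, 8 tens, 3 ones (place-value notation) → 6×1000 + 4×100 + 8×10 + 3 = 6483 (decimal)
Compute 8945 - 6483 = 2462
Convert 2462 (decimal) → 2462 = 2×1000 + 4×100 + 6×10 + 2 → 2 thousands, 4 hundreds, 6 tens, 2 ones (place-value notation)
2 thousands, 4 hundreds, 6 tens, 2 ones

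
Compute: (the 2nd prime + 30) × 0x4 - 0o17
Convert the 2nd prime (prime index) → 3 (decimal)
Convert 0x4 (hexadecimal) → 4 (decimal)
Convert 0o17 (octal) → 1×8 + 7 = 15 (decimal)
Expression in decimal: (3 + 30) × 4 - 15
Parentheses first: 3 + 30 = 33
Multiply: 33 × 4 = 132
Subtract: 132 - 15 = 117
117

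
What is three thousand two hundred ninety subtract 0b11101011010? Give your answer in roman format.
Convert three thousand two hundred ninety (English words) → 3×1000 + 2×100 + 90 = 3290 (decimal)
Convert 0b11101011010 (binary) → 1024 + 512 + 256 + 64 + 16 + 8 + 2 = 1882 (decimal)
Compute 3290 - 1882 = 1408
Convert 1408 (decimal) → 1408 = 1000 + 400 + 5 + 1 + 1 + 1 → MCDVIII (Roman numeral)
MCDVIII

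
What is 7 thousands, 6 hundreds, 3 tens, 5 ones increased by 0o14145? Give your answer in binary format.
Convert 7 thousands, 6 hundreds, 3 tens, 5 ones (place-value notation) → 7×1000 + 6×100 + 3×10 + 5 = 7635 (decimal)
Convert 0o14145 (octal) → 1×4096 + 4×512 + 1×64 + 4×8 + 5 = 6245 (decimal)
Compute 7635 + 6245 = 13880
Convert 13880 (decimal) → 13880 = 8192 + 4096 + 1024 + 512 + 32 + 16 + 8 → 0b11011000111000 (binary)
0b11011000111000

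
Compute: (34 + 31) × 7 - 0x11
Convert 0x11 (hexadecimal) → 1×16 + 1 = 17 (decimal)
Expression in decimal: (34 + 31) × 7 - 17
Parentheses first: 34 + 31 = 65
Multiply: 65 × 7 = 455
Subtract: 455 - 17 = 438
438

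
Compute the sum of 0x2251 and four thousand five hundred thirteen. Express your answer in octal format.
Convert 0x2251 (hexadecimal) → 2×4096 + 2×256 + 5×16 + 1 = 8785 (decimal)
Convert four thousand five hundred thirteen (English words) → 4×1000 + 5×100 + 13 = 4513 (decimal)
Compute 8785 + 4513 = 13298
Convert 13298 (decimal) → 13298 = 3×4096 + 1×512 + 7×64 + 6×8 + 2 → 0o31762 (octal)
0o31762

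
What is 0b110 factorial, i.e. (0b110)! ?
Convert 0b110 (binary) → 4 + 2 = 6 (decimal)
Compute 6! = 720
720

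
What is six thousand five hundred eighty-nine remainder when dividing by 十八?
Convert six thousand five hundred eighty-nine (English words) → 6×1000 + 5×100 + 89 = 6589 (decimal)
Convert 十八 (Chinese numeral) → 1×10 + 8 = 18 (decimal)
Compute 6589 mod 18 = 1
1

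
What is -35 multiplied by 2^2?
Convert 2^2 (power) → 4 (decimal)
Compute -35 × 4 = -140
-140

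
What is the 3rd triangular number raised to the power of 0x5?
Convert the 3rd triangular number (triangular index) → 3×4/2 = 6 (decimal)
Convert 0x5 (hexadecimal) → 5 (decimal)
Compute 6 ^ 5 = 7776
7776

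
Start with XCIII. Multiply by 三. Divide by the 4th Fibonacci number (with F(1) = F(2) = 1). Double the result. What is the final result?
Convert XCIII (Roman numeral) → 90 + 1 + 1 + 1 = 93 (decimal)
Start: 93
Convert 三 (Chinese numeral) → 3 (decimal)
93 × 3 = 279
Convert the 4th Fibonacci number (with F(1) = F(2) = 1) (Fibonacci index) → 1, 1, 2, 3 → 3 (decimal)
279 ÷ 3 = 93
93 × 2 = 186
186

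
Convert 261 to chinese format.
Convert 261 (decimal) → 261 = 2×100 + 6×10 + 1 → 二百六十一 (Chinese numeral)
二百六十一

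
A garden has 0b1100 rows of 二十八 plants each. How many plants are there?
Convert 二十八 (Chinese numeral) → 2×10 + 8 = 28 (decimal)
Convert 0b1100 (binary) → 8 + 4 = 12 (decimal)
Compute 28 × 12 = 336
336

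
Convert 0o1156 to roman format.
Convert 0o1156 (octal) → 1×512 + 1×64 + 5×8 + 6 = 622 (decimal)
Convert 622 (decimal) → 622 = 500 + 100 + 10 + 10 + 1 + 1 → DCXXII (Roman numeral)
DCXXII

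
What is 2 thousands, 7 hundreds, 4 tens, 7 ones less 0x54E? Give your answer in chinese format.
Convert 2 thousands, 7 hundreds, 4 tens, 7 ones (place-value notation) → 2×1000 + 7×100 + 4×10 + 7 = 2747 (decimal)
Convert 0x54E (hexadecimal) → 5×256 + 4×16 + 14 = 1358 (decimal)
Compute 2747 - 1358 = 1389
Convert 1389 (decimal) → 1389 = 1×1000 + 3×100 + 8×10 + 9 → 一千三百八十九 (Chinese numeral)
一千三百八十九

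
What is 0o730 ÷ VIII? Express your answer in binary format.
Convert 0o730 (octal) → 7×64 + 3×8 = 472 (decimal)
Convert VIII (Roman numeral) → 5 + 1 + 1 + 1 = 8 (decimal)
Compute 472 ÷ 8 = 59
Convert 59 (decimal) → 59 = 32 + 16 + 8 + 2 + 1 → 0b111011 (binary)
0b111011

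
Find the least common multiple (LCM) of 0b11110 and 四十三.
Convert 0b11110 (binary) → 16 + 8 + 4 + 2 = 30 (decimal)
Convert 四十三 (Chinese numeral) → 4×10 + 3 = 43 (decimal)
Compute lcm(30, 43) = 1290
1290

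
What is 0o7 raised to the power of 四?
Convert 0o7 (octal) → 7 (decimal)
Convert 四 (Chinese numeral) → 4 (decimal)
Compute 7 ^ 4 = 2401
2401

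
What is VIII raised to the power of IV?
Convert VIII (Roman numeral) → 5 + 1 + 1 + 1 = 8 (decimal)
Convert IV (Roman numeral) → 4 (decimal)
Compute 8 ^ 4 = 4096
4096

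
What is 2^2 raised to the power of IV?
Convert 2^2 (power) → 4 (decimal)
Convert IV (Roman numeral) → 4 (decimal)
Compute 4 ^ 4 = 256
256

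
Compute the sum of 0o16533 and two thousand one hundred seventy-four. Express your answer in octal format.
Convert 0o16533 (octal) → 1×4096 + 6×512 + 5×64 + 3×8 + 3 = 7515 (decimal)
Convert two thousand one hundred seventy-four (English words) → 2×1000 + 1×100 + 74 = 2174 (decimal)
Compute 7515 + 2174 = 9689
Convert 9689 (decimal) → 9689 = 2×4096 + 2×512 + 7×64 + 3×8 + 1 → 0o22731 (octal)
0o22731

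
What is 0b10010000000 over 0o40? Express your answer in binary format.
Convert 0b10010000000 (binary) → 1024 + 128 = 1152 (decimal)
Convert 0o40 (octal) → 4×8 = 32 (decimal)
Compute 1152 ÷ 32 = 36
Convert 36 (decimal) → 36 = 32 + 4 → 0b100100 (binary)
0b100100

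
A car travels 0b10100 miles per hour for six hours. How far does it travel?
Convert 0b10100 (binary) → 16 + 4 = 20 (decimal)
Convert six (English words) → 6 (decimal)
Compute 20 × 6 = 120
120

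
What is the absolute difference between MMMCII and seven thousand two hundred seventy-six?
Convert MMMCII (Roman numeral) → 1000 + 1000 + 1000 + 100 + 1 + 1 = 3102 (decimal)
Convert seven thousand two hundred seventy-six (English words) → 7×1000 + 2×100 + 76 = 7276 (decimal)
Compute |3102 - 7276| = 4174
4174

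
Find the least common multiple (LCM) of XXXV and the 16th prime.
Convert XXXV (Roman numeral) → 10 + 10 + 10 + 5 = 35 (decimal)
Convert the 16th prime (prime index) → 53 (decimal)
Compute lcm(35, 53) = 1855
1855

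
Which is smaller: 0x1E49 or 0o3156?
Convert 0x1E49 (hexadecimal) → 1×4096 + 14×256 + 4×16 + 9 = 7753 (decimal)
Convert 0o3156 (octal) → 3×512 + 1×64 + 5×8 + 6 = 1646 (decimal)
Compare 7753 vs 1646: smaller = 1646
1646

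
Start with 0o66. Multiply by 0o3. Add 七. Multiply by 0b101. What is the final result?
Convert 0o66 (octal) → 6×8 + 6 = 54 (decimal)
Start: 54
Convert 0o3 (octal) → 3 (decimal)
54 × 3 = 162
Convert 七 (Chinese numeral) → 7 (decimal)
162 + 7 = 169
Convert 0b101 (binary) → 4 + 1 = 5 (decimal)
169 × 5 = 845
845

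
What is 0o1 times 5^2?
Convert 0o1 (octal) → 1 (decimal)
Convert 5^2 (power) → 25 (decimal)
Compute 1 × 25 = 25
25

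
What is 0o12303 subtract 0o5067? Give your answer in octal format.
Convert 0o12303 (octal) → 1×4096 + 2×512 + 3×64 + 3 = 5315 (decimal)
Convert 0o5067 (octal) → 5×512 + 6×8 + 7 = 2615 (decimal)
Compute 5315 - 2615 = 2700
Convert 2700 (decimal) → 2700 = 5×512 + 2×64 + 1×8 + 4 → 0o5214 (octal)
0o5214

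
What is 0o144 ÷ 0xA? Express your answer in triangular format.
Convert 0o144 (octal) → 1×64 + 4×8 + 4 = 100 (decimal)
Convert 0xA (hexadecimal) → 10 (decimal)
Compute 100 ÷ 10 = 10
Convert 10 (decimal) → 10 = 4×5/2 → the 4th triangular number (triangular index)
the 4th triangular number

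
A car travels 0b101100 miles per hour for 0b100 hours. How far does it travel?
Convert 0b101100 (binary) → 32 + 8 + 4 = 44 (decimal)
Convert 0b100 (binary) → 4 (decimal)
Compute 44 × 4 = 176
176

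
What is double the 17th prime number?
The 17th prime number = 59
Compute 59 × 2 = 118
118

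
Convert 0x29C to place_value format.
Convert 0x29C (hexadecimal) → 2×256 + 9×16 + 12 = 668 (decimal)
Convert 668 (decimal) → 668 = 6×100 + 6×10 + 8 → 6 hundreds, 6 tens, 8 ones (place-value notation)
6 hundreds, 6 tens, 8 ones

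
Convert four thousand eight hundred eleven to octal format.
Convert four thousand eight hundred eleven (English words) → 4×1000 + 8×100 + 11 = 4811 (decimal)
Convert 4811 (decimal) → 4811 = 1×4096 + 1×512 + 3×64 + 1×8 + 3 → 0o11313 (octal)
0o11313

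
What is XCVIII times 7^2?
Convert XCVIII (Roman numeral) → 90 + 5 + 1 + 1 + 1 = 98 (decimal)
Convert 7^2 (power) → 49 (decimal)
Compute 98 × 49 = 4802
4802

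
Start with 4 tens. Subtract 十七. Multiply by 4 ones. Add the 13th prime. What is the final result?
Convert 4 tens (place-value notation) → 4×10 = 40 (decimal)
Start: 40
Convert 十七 (Chinese numeral) → 1×10 + 7 = 17 (decimal)
40 - 17 = 23
Convert 4 ones (place-value notation) → 4 (decimal)
23 × 4 = 92
Convert the 13th prime (prime index) → 41 (decimal)
92 + 41 = 133
133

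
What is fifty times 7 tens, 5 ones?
Convert fifty (English words) → 50 (decimal)
Convert 7 tens, 5 ones (place-value notation) → 7×10 + 5 = 75 (decimal)
Compute 50 × 75 = 3750
3750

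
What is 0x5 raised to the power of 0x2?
Convert 0x5 (hexadecimal) → 5 (decimal)
Convert 0x2 (hexadecimal) → 2 (decimal)
Compute 5 ^ 2 = 25
25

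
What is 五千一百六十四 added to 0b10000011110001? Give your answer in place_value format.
Convert 五千一百六十四 (Chinese numeral) → 5×1000 + 1×100 + 6×10 + 4 = 5164 (decimal)
Convert 0b10000011110001 (binary) → 8192 + 128 + 64 + 32 + 16 + 1 = 8433 (decimal)
Compute 5164 + 8433 = 13597
Convert 13597 (decimal) → 13597 = 13×1000 + 5×100 + 9×10 + 7 → 13 thousands, 5 hundreds, 9 tens, 7 ones (place-value notation)
13 thousands, 5 hundreds, 9 tens, 7 ones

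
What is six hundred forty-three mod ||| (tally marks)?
Convert six hundred forty-three (English words) → 6×100 + 43 = 643 (decimal)
Convert ||| (tally marks) → 3 (decimal)
Compute 643 mod 3 = 1
1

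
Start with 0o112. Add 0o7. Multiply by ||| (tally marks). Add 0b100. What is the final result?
Convert 0o112 (octal) → 1×64 + 1×8 + 2 = 74 (decimal)
Start: 74
Convert 0o7 (octal) → 7 (decimal)
74 + 7 = 81
Convert ||| (tally marks) → 3 (decimal)
81 × 3 = 243
Convert 0b100 (binary) → 4 (decimal)
243 + 4 = 247
247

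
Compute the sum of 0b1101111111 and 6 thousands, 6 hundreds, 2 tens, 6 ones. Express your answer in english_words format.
Convert 0b1101111111 (binary) → 512 + 256 + 64 + 32 + 16 + 8 + 4 + 2 + 1 = 895 (decimal)
Convert 6 thousands, 6 hundreds, 2 tens, 6 ones (place-value notation) → 6×1000 + 6×100 + 2×10 + 6 = 6626 (decimal)
Compute 895 + 6626 = 7521
Convert 7521 (decimal) → 7521 = 7×1000 + 5×100 + 21 → seven thousand five hundred twenty-one (English words)
seven thousand five hundred twenty-one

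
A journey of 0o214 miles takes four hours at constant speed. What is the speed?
Convert 0o214 (octal) → 2×64 + 1×8 + 4 = 140 (decimal)
Convert four (English words) → 4 (decimal)
Compute 140 ÷ 4 = 35
35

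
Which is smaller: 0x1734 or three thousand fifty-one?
Convert 0x1734 (hexadecimal) → 1×4096 + 7×256 + 3×16 + 4 = 5940 (decimal)
Convert three thousand fifty-one (English words) → 3×1000 + 51 = 3051 (decimal)
Compare 5940 vs 3051: smaller = 3051
3051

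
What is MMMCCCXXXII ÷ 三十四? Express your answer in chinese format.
Convert MMMCCCXXXII (Roman numeral) → 1000 + 1000 + 1000 + 100 + 100 + 100 + 10 + 10 + 10 + 1 + 1 = 3332 (decimal)
Convert 三十四 (Chinese numeral) → 3×10 + 4 = 34 (decimal)
Compute 3332 ÷ 34 = 98
Convert 98 (decimal) → 98 = 9×10 + 8 → 九十八 (Chinese numeral)
九十八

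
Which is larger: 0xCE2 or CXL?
Convert 0xCE2 (hexadecimal) → 12×256 + 14×16 + 2 = 3298 (decimal)
Convert CXL (Roman numeral) → 100 + 40 = 140 (decimal)
Compare 3298 vs 140: larger = 3298
3298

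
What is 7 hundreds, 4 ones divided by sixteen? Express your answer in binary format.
Convert 7 hundreds, 4 ones (place-value notation) → 7×100 + 4 = 704 (decimal)
Convert sixteen (English words) → 16 (decimal)
Compute 704 ÷ 16 = 44
Convert 44 (decimal) → 44 = 32 + 8 + 4 → 0b101100 (binary)
0b101100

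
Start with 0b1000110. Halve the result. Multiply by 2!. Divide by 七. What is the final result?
Convert 0b1000110 (binary) → 64 + 4 + 2 = 70 (decimal)
Start: 70
70 ÷ 2 = 35
Convert 2! (factorial) → 2 (decimal)
35 × 2 = 70
Convert 七 (Chinese numeral) → 7 (decimal)
70 ÷ 7 = 10
10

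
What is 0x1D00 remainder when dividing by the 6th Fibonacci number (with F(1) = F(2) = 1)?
Convert 0x1D00 (hexadecimal) → 1×4096 + 13×256 = 7424 (decimal)
Convert the 6th Fibonacci number (with F(1) = F(2) = 1) (Fibonacci index) → 1, 1, 2, 3, 5, 8 → 8 (decimal)
Compute 7424 mod 8 = 0
0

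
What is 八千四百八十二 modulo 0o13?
Convert 八千四百八十二 (Chinese numeral) → 8×1000 + 4×100 + 8×10 + 2 = 8482 (decimal)
Convert 0o13 (octal) → 1×8 + 3 = 11 (decimal)
Compute 8482 mod 11 = 1
1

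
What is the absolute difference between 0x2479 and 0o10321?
Convert 0x2479 (hexadecimal) → 2×4096 + 4×256 + 7×16 + 9 = 9337 (decimal)
Convert 0o10321 (octal) → 1×4096 + 3×64 + 2×8 + 1 = 4305 (decimal)
Compute |9337 - 4305| = 5032
5032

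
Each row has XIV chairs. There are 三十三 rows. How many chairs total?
Convert XIV (Roman numeral) → 10 + 4 = 14 (decimal)
Convert 三十三 (Chinese numeral) → 3×10 + 3 = 33 (decimal)
Compute 14 × 33 = 462
462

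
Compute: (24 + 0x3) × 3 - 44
Convert 0x3 (hexadecimal) → 3 (decimal)
Expression in decimal: (24 + 3) × 3 - 44
Parentheses first: 24 + 3 = 27
Multiply: 27 × 3 = 81
Subtract: 81 - 44 = 37
37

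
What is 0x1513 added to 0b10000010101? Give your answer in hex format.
Convert 0x1513 (hexadecimal) → 1×4096 + 5×256 + 1×16 + 3 = 5395 (decimal)
Convert 0b10000010101 (binary) → 1024 + 16 + 4 + 1 = 1045 (decimal)
Compute 5395 + 1045 = 6440
Convert 6440 (decimal) → 6440 = 1×4096 + 9×256 + 2×16 + 8 → 0x1928 (hexadecimal)
0x1928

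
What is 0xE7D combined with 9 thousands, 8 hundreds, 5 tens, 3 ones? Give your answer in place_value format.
Convert 0xE7D (hexadecimal) → 14×256 + 7×16 + 13 = 3709 (decimal)
Convert 9 thousands, 8 hundreds, 5 tens, 3 ones (place-value notation) → 9×1000 + 8×100 + 5×10 + 3 = 9853 (decimal)
Compute 3709 + 9853 = 13562
Convert 13562 (decimal) → 13562 = 13×1000 + 5×100 + 6×10 + 2 → 13 thousands, 5 hundreds, 6 tens, 2 ones (place-value notation)
13 thousands, 5 hundreds, 6 tens, 2 ones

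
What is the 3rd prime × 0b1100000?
Convert the 3rd prime (prime index) → 5 (decimal)
Convert 0b1100000 (binary) → 64 + 32 = 96 (decimal)
Compute 5 × 96 = 480
480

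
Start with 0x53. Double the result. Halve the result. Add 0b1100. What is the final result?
Convert 0x53 (hexadecimal) → 5×16 + 3 = 83 (decimal)
Start: 83
83 × 2 = 166
166 ÷ 2 = 83
Convert 0b1100 (binary) → 8 + 4 = 12 (decimal)
83 + 12 = 95
95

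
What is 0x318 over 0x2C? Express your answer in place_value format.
Convert 0x318 (hexadecimal) → 3×256 + 1×16 + 8 = 792 (decimal)
Convert 0x2C (hexadecimal) → 2×16 + 12 = 44 (decimal)
Compute 792 ÷ 44 = 18
Convert 18 (decimal) → 18 = 1×10 + 8 → 1 ten, 8 ones (place-value notation)
1 ten, 8 ones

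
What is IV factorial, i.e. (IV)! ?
Convert IV (Roman numeral) → 4 (decimal)
Compute 4! = 24
24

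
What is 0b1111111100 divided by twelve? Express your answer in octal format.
Convert 0b1111111100 (binary) → 512 + 256 + 128 + 64 + 32 + 16 + 8 + 4 = 1020 (decimal)
Convert twelve (English words) → 12 (decimal)
Compute 1020 ÷ 12 = 85
Convert 85 (decimal) → 85 = 1×64 + 2×8 + 5 → 0o125 (octal)
0o125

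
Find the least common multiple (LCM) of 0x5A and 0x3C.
Convert 0x5A (hexadecimal) → 5×16 + 10 = 90 (decimal)
Convert 0x3C (hexadecimal) → 3×16 + 12 = 60 (decimal)
Compute lcm(90, 60) = 180
180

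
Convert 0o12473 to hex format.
Convert 0o12473 (octal) → 1×4096 + 2×512 + 4×64 + 7×8 + 3 = 5435 (decimal)
Convert 5435 (decimal) → 5435 = 1×4096 + 5×256 + 3×16 + 11 → 0x153B (hexadecimal)
0x153B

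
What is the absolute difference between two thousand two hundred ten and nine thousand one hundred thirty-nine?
Convert two thousand two hundred ten (English words) → 2×1000 + 2×100 + 10 = 2210 (decimal)
Convert nine thousand one hundred thirty-nine (English words) → 9×1000 + 1×100 + 39 = 9139 (decimal)
Compute |2210 - 9139| = 6929
6929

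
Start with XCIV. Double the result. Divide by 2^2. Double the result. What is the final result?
Convert XCIV (Roman numeral) → 90 + 4 = 94 (decimal)
Start: 94
94 × 2 = 188
Convert 2^2 (power) → 4 (decimal)
188 ÷ 4 = 47
47 × 2 = 94
94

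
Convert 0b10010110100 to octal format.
Convert 0b10010110100 (binary) → 1024 + 128 + 32 + 16 + 4 = 1204 (decimal)
Convert 1204 (decimal) → 1204 = 2×512 + 2×64 + 6×8 + 4 → 0o2264 (octal)
0o2264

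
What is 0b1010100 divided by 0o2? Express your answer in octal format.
Convert 0b1010100 (binary) → 64 + 16 + 4 = 84 (decimal)
Convert 0o2 (octal) → 2 (decimal)
Compute 84 ÷ 2 = 42
Convert 42 (decimal) → 42 = 5×8 + 2 → 0o52 (octal)
0o52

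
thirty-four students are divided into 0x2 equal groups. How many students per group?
Convert thirty-four (English words) → 34 (decimal)
Convert 0x2 (hexadecimal) → 2 (decimal)
Compute 34 ÷ 2 = 17
17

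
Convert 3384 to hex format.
Convert 3384 (decimal) → 3384 = 13×256 + 3×16 + 8 → 0xD38 (hexadecimal)
0xD38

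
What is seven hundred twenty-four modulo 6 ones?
Convert seven hundred twenty-four (English words) → 7×100 + 24 = 724 (decimal)
Convert 6 ones (place-value notation) → 6 (decimal)
Compute 724 mod 6 = 4
4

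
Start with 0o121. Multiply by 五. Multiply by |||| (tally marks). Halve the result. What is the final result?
Convert 0o121 (octal) → 1×64 + 2×8 + 1 = 81 (decimal)
Start: 81
Convert 五 (Chinese numeral) → 5 (decimal)
81 × 5 = 405
Convert |||| (tally marks) → 4 (decimal)
405 × 4 = 1620
1620 ÷ 2 = 810
810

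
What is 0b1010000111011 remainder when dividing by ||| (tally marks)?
Convert 0b1010000111011 (binary) → 4096 + 1024 + 32 + 16 + 8 + 2 + 1 = 5179 (decimal)
Convert ||| (tally marks) → 3 (decimal)
Compute 5179 mod 3 = 1
1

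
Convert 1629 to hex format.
Convert 1629 (decimal) → 1629 = 6×256 + 5×16 + 13 → 0x65D (hexadecimal)
0x65D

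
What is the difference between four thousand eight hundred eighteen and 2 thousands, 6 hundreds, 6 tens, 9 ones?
Convert four thousand eight hundred eighteen (English words) → 4×1000 + 8×100 + 18 = 4818 (decimal)
Convert 2 thousands, 6 hundreds, 6 tens, 9 ones (place-value notation) → 2×1000 + 6×100 + 6×10 + 9 = 2669 (decimal)
Difference: |4818 - 2669| = 2149
2149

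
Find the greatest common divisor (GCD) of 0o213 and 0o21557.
Convert 0o213 (octal) → 2×64 + 1×8 + 3 = 139 (decimal)
Convert 0o21557 (octal) → 2×4096 + 1×512 + 5×64 + 5×8 + 7 = 9071 (decimal)
Compute gcd(139, 9071) = 1
1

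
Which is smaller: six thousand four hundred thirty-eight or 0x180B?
Convert six thousand four hundred thirty-eight (English words) → 6×1000 + 4×100 + 38 = 6438 (decimal)
Convert 0x180B (hexadecimal) → 1×4096 + 8×256 + 11 = 6155 (decimal)
Compare 6438 vs 6155: smaller = 6155
6155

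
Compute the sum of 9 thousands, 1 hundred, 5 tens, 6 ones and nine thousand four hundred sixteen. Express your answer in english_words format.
Convert 9 thousands, 1 hundred, 5 tens, 6 ones (place-value notation) → 9×1000 + 1×100 + 5×10 + 6 = 9156 (decimal)
Convert nine thousand four hundred sixteen (English words) → 9×1000 + 4×100 + 16 = 9416 (decimal)
Compute 9156 + 9416 = 18572
Convert 18572 (decimal) → 18572 = 18×1000 + 5×100 + 72 → eighteen thousand five hundred seventy-two (English words)
eighteen thousand five hundred seventy-two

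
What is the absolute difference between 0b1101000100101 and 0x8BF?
Convert 0b1101000100101 (binary) → 4096 + 2048 + 512 + 32 + 4 + 1 = 6693 (decimal)
Convert 0x8BF (hexadecimal) → 8×256 + 11×16 + 15 = 2239 (decimal)
Compute |6693 - 2239| = 4454
4454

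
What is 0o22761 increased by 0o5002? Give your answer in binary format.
Convert 0o22761 (octal) → 2×4096 + 2×512 + 7×64 + 6×8 + 1 = 9713 (decimal)
Convert 0o5002 (octal) → 5×512 + 2 = 2562 (decimal)
Compute 9713 + 2562 = 12275
Convert 12275 (decimal) → 12275 = 8192 + 2048 + 1024 + 512 + 256 + 128 + 64 + 32 + 16 + 2 + 1 → 0b10111111110011 (binary)
0b10111111110011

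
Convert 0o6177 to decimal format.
Convert 0o6177 (octal) → 6×512 + 1×64 + 7×8 + 7 = 3199 (decimal)
3199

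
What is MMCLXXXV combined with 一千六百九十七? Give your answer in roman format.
Convert MMCLXXXV (Roman numeral) → 1000 + 1000 + 100 + 50 + 10 + 10 + 10 + 5 = 2185 (decimal)
Convert 一千六百九十七 (Chinese numeral) → 1×1000 + 6×100 + 9×10 + 7 = 1697 (decimal)
Compute 2185 + 1697 = 3882
Convert 3882 (decimal) → 3882 = 1000 + 1000 + 1000 + 500 + 100 + 100 + 100 + 50 + 10 + 10 + 10 + 1 + 1 → MMMDCCCLXXXII (Roman numeral)
MMMDCCCLXXXII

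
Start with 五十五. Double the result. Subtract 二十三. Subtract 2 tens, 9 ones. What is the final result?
Convert 五十五 (Chinese numeral) → 5×10 + 5 = 55 (decimal)
Start: 55
55 × 2 = 110
Convert 二十三 (Chinese numeral) → 2×10 + 3 = 23 (decimal)
110 - 23 = 87
Convert 2 tens, 9 ones (place-value notation) → 2×10 + 9 = 29 (decimal)
87 - 29 = 58
58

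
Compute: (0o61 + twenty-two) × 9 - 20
Convert 0o61 (octal) → 6×8 + 1 = 49 (decimal)
Convert twenty-two (English words) → 22 (decimal)
Expression in decimal: (49 + 22) × 9 - 20
Parentheses first: 49 + 22 = 71
Multiply: 71 × 9 = 639
Subtract: 639 - 20 = 619
619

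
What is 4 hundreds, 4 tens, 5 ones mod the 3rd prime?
Convert 4 hundreds, 4 tens, 5 ones (place-value notation) → 4×100 + 4×10 + 5 = 445 (decimal)
Convert the 3rd prime (prime index) → 5 (decimal)
Compute 445 mod 5 = 0
0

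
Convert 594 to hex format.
Convert 594 (decimal) → 594 = 2×256 + 5×16 + 2 → 0x252 (hexadecimal)
0x252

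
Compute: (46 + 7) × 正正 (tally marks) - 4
Convert 正正 (tally marks) → 5 + 5 = 10 (decimal)
Expression in decimal: (46 + 7) × 10 - 4
Parentheses first: 46 + 7 = 53
Multiply: 53 × 10 = 530
Subtract: 530 - 4 = 526
526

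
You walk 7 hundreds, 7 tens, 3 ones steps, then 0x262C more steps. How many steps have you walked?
Convert 7 hundreds, 7 tens, 3 ones (place-value notation) → 7×100 + 7×10 + 3 = 773 (decimal)
Convert 0x262C (hexadecimal) → 2×4096 + 6×256 + 2×16 + 12 = 9772 (decimal)
Compute 773 + 9772 = 10545
10545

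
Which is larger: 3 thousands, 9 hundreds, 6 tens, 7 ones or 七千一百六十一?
Convert 3 thousands, 9 hundreds, 6 tens, 7 ones (place-value notation) → 3×1000 + 9×100 + 6×10 + 7 = 3967 (decimal)
Convert 七千一百六十一 (Chinese numeral) → 7×1000 + 1×100 + 6×10 + 1 = 7161 (decimal)
Compare 3967 vs 7161: larger = 7161
7161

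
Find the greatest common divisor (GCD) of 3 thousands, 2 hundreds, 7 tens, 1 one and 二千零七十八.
Convert 3 thousands, 2 hundreds, 7 tens, 1 one (place-value notation) → 3×1000 + 2×100 + 7×10 + 1 = 3271 (decimal)
Convert 二千零七十八 (Chinese numeral) → 2×1000 + 7×10 + 8 = 2078 (decimal)
Compute gcd(3271, 2078) = 1
1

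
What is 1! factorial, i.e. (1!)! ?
Convert 1! (factorial) → 1 (decimal)
Compute 1! = 1
1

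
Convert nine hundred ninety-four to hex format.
Convert nine hundred ninety-four (English words) → 9×100 + 94 = 994 (decimal)
Convert 994 (decimal) → 994 = 3×256 + 14×16 + 2 → 0x3E2 (hexadecimal)
0x3E2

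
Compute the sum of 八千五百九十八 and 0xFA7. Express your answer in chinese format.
Convert 八千五百九十八 (Chinese numeral) → 8×1000 + 5×100 + 9×10 + 8 = 8598 (decimal)
Convert 0xFA7 (hexadecimal) → 15×256 + 10×16 + 7 = 4007 (decimal)
Compute 8598 + 4007 = 12605
Convert 12605 (decimal) → 12605 = 1×10000 + 2×1000 + 6×100 + 5 → 一万二千六百零五 (Chinese numeral)
一万二千六百零五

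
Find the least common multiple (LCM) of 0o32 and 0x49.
Convert 0o32 (octal) → 3×8 + 2 = 26 (decimal)
Convert 0x49 (hexadecimal) → 4×16 + 9 = 73 (decimal)
Compute lcm(26, 73) = 1898
1898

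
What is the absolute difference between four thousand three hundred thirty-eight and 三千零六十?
Convert four thousand three hundred thirty-eight (English words) → 4×1000 + 3×100 + 38 = 4338 (decimal)
Convert 三千零六十 (Chinese numeral) → 3×1000 + 6×10 = 3060 (decimal)
Compute |4338 - 3060| = 1278
1278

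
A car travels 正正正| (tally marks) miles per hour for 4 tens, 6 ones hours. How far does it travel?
Convert 正正正| (tally marks) → 5 + 5 + 5 + 1 = 16 (decimal)
Convert 4 tens, 6 ones (place-value notation) → 4×10 + 6 = 46 (decimal)
Compute 16 × 46 = 736
736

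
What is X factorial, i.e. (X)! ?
Convert X (Roman numeral) → 10 (decimal)
Compute 10! = 3628800
3628800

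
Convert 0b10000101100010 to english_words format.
Convert 0b10000101100010 (binary) → 8192 + 256 + 64 + 32 + 2 = 8546 (decimal)
Convert 8546 (decimal) → 8546 = 8×1000 + 5×100 + 46 → eight thousand five hundred forty-six (English words)
eight thousand five hundred forty-six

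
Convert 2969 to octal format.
Convert 2969 (decimal) → 2969 = 5×512 + 6×64 + 3×8 + 1 → 0o5631 (octal)
0o5631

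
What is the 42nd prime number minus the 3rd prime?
The 42nd prime number = 181
Convert the 3rd prime (prime index) → 5 (decimal)
Compute 181 - 5 = 176
176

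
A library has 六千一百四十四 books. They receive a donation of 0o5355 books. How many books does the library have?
Convert 六千一百四十四 (Chinese numeral) → 6×1000 + 1×100 + 4×10 + 4 = 6144 (decimal)
Convert 0o5355 (octal) → 5×512 + 3×64 + 5×8 + 5 = 2797 (decimal)
Compute 6144 + 2797 = 8941
8941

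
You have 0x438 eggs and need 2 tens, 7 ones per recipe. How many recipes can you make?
Convert 0x438 (hexadecimal) → 4×256 + 3×16 + 8 = 1080 (decimal)
Convert 2 tens, 7 ones (place-value notation) → 2×10 + 7 = 27 (decimal)
Compute 1080 ÷ 27 = 40
40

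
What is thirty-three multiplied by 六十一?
Convert thirty-three (English words) → 33 (decimal)
Convert 六十一 (Chinese numeral) → 6×10 + 1 = 61 (decimal)
Compute 33 × 61 = 2013
2013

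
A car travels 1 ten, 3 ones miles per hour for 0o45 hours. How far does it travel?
Convert 1 ten, 3 ones (place-value notation) → 1×10 + 3 = 13 (decimal)
Convert 0o45 (octal) → 4×8 + 5 = 37 (decimal)
Compute 13 × 37 = 481
481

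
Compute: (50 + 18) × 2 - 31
Parentheses first: 50 + 18 = 68
Multiply: 68 × 2 = 136
Subtract: 136 - 31 = 105
105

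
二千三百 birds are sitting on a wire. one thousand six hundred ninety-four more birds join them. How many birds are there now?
Convert 二千三百 (Chinese numeral) → 2×1000 + 3×100 = 2300 (decimal)
Convert one thousand six hundred ninety-four (English words) → 1×1000 + 6×100 + 94 = 1694 (decimal)
Compute 2300 + 1694 = 3994
3994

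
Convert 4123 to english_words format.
Convert 4123 (decimal) → 4123 = 4×1000 + 1×100 + 23 → four thousand one hundred twenty-three (English words)
four thousand one hundred twenty-three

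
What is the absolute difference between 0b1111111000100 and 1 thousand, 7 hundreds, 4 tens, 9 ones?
Convert 0b1111111000100 (binary) → 4096 + 2048 + 1024 + 512 + 256 + 128 + 64 + 4 = 8132 (decimal)
Convert 1 thousand, 7 hundreds, 4 tens, 9 ones (place-value notation) → 1×1000 + 7×100 + 4×10 + 9 = 1749 (decimal)
Compute |8132 - 1749| = 6383
6383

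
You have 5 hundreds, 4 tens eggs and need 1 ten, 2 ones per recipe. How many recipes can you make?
Convert 5 hundreds, 4 tens (place-value notation) → 5×100 + 4×10 = 540 (decimal)
Convert 1 ten, 2 ones (place-value notation) → 1×10 + 2 = 12 (decimal)
Compute 540 ÷ 12 = 45
45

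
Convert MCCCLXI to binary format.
Convert MCCCLXI (Roman numeral) → 1000 + 100 + 100 + 100 + 50 + 10 + 1 = 1361 (decimal)
Convert 1361 (decimal) → 1361 = 1024 + 256 + 64 + 16 + 1 → 0b10101010001 (binary)
0b10101010001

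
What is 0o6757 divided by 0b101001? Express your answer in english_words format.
Convert 0o6757 (octal) → 6×512 + 7×64 + 5×8 + 7 = 3567 (decimal)
Convert 0b101001 (binary) → 32 + 8 + 1 = 41 (decimal)
Compute 3567 ÷ 41 = 87
Convert 87 (decimal) → eighty-seven (English words)
eighty-seven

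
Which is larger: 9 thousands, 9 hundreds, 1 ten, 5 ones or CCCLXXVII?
Convert 9 thousands, 9 hundreds, 1 ten, 5 ones (place-value notation) → 9×1000 + 9×100 + 1×10 + 5 = 9915 (decimal)
Convert CCCLXXVII (Roman numeral) → 100 + 100 + 100 + 50 + 10 + 10 + 5 + 1 + 1 = 377 (decimal)
Compare 9915 vs 377: larger = 9915
9915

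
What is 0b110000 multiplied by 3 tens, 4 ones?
Convert 0b110000 (binary) → 32 + 16 = 48 (decimal)
Convert 3 tens, 4 ones (place-value notation) → 3×10 + 4 = 34 (decimal)
Compute 48 × 34 = 1632
1632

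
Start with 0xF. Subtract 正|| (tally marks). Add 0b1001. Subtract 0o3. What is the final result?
Convert 0xF (hexadecimal) → 15 (decimal)
Start: 15
Convert 正|| (tally marks) → 5 + 2 = 7 (decimal)
15 - 7 = 8
Convert 0b1001 (binary) → 8 + 1 = 9 (decimal)
8 + 9 = 17
Convert 0o3 (octal) → 3 (decimal)
17 - 3 = 14
14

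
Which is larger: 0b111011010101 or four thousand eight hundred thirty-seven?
Convert 0b111011010101 (binary) → 2048 + 1024 + 512 + 128 + 64 + 16 + 4 + 1 = 3797 (decimal)
Convert four thousand eight hundred thirty-seven (English words) → 4×1000 + 8×100 + 37 = 4837 (decimal)
Compare 3797 vs 4837: larger = 4837
4837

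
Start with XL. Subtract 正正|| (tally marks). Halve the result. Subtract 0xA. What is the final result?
Convert XL (Roman numeral) → 40 (decimal)
Start: 40
Convert 正正|| (tally marks) → 5 + 5 + 2 = 12 (decimal)
40 - 12 = 28
28 ÷ 2 = 14
Convert 0xA (hexadecimal) → 10 (decimal)
14 - 10 = 4
4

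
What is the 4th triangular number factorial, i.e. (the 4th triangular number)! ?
Convert the 4th triangular number (triangular index) → 4×5/2 = 10 (decimal)
Compute 10! = 3628800
3628800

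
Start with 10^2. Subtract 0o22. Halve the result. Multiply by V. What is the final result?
Convert 10^2 (power) → 100 (decimal)
Start: 100
Convert 0o22 (octal) → 2×8 + 2 = 18 (decimal)
100 - 18 = 82
82 ÷ 2 = 41
Convert V (Roman numeral) → 5 (decimal)
41 × 5 = 205
205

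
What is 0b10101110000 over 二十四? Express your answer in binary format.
Convert 0b10101110000 (binary) → 1024 + 256 + 64 + 32 + 16 = 1392 (decimal)
Convert 二十四 (Chinese numeral) → 2×10 + 4 = 24 (decimal)
Compute 1392 ÷ 24 = 58
Convert 58 (decimal) → 58 = 32 + 16 + 8 + 2 → 0b111010 (binary)
0b111010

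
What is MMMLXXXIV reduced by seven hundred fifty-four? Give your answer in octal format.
Convert MMMLXXXIV (Roman numeral) → 1000 + 1000 + 1000 + 50 + 10 + 10 + 10 + 4 = 3084 (decimal)
Convert seven hundred fifty-four (English words) → 7×100 + 54 = 754 (decimal)
Compute 3084 - 754 = 2330
Convert 2330 (decimal) → 2330 = 4×512 + 4×64 + 3×8 + 2 → 0o4432 (octal)
0o4432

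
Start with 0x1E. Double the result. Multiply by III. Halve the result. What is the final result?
Convert 0x1E (hexadecimal) → 1×16 + 14 = 30 (decimal)
Start: 30
30 × 2 = 60
Convert III (Roman numeral) → 1 + 1 + 1 = 3 (decimal)
60 × 3 = 180
180 ÷ 2 = 90
90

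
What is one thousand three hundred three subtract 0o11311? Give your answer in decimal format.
Convert one thousand three hundred three (English words) → 1×1000 + 3×100 + 3 = 1303 (decimal)
Convert 0o11311 (octal) → 1×4096 + 1×512 + 3×64 + 1×8 + 1 = 4809 (decimal)
Compute 1303 - 4809 = -3506
-3506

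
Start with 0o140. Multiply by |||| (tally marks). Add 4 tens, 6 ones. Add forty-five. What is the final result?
Convert 0o140 (octal) → 1×64 + 4×8 = 96 (decimal)
Start: 96
Convert |||| (tally marks) → 4 (decimal)
96 × 4 = 384
Convert 4 tens, 6 ones (place-value notation) → 4×10 + 6 = 46 (decimal)
384 + 46 = 430
Convert forty-five (English words) → 45 (decimal)
430 + 45 = 475
475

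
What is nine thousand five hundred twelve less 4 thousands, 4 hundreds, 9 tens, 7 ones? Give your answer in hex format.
Convert nine thousand five hundred twelve (English words) → 9×1000 + 5×100 + 12 = 9512 (decimal)
Convert 4 thousands, 4 hundreds, 9 tens, 7 ones (place-value notation) → 4×1000 + 4×100 + 9×10 + 7 = 4497 (decimal)
Compute 9512 - 4497 = 5015
Convert 5015 (decimal) → 5015 = 1×4096 + 3×256 + 9×16 + 7 → 0x1397 (hexadecimal)
0x1397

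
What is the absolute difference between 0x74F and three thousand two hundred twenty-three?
Convert 0x74F (hexadecimal) → 7×256 + 4×16 + 15 = 1871 (decimal)
Convert three thousand two hundred twenty-three (English words) → 3×1000 + 2×100 + 23 = 3223 (decimal)
Compute |1871 - 3223| = 1352
1352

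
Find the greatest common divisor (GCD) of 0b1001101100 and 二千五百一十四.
Convert 0b1001101100 (binary) → 512 + 64 + 32 + 8 + 4 = 620 (decimal)
Convert 二千五百一十四 (Chinese numeral) → 2×1000 + 5×100 + 1×10 + 4 = 2514 (decimal)
Compute gcd(620, 2514) = 2
2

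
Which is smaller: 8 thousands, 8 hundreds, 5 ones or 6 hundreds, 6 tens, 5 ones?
Convert 8 thousands, 8 hundreds, 5 ones (place-value notation) → 8×1000 + 8×100 + 5 = 8805 (decimal)
Convert 6 hundreds, 6 tens, 5 ones (place-value notation) → 6×100 + 6×10 + 5 = 665 (decimal)
Compare 8805 vs 665: smaller = 665
665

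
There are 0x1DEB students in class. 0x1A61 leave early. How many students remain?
Convert 0x1DEB (hexadecimal) → 1×4096 + 13×256 + 14×16 + 11 = 7659 (decimal)
Convert 0x1A61 (hexadecimal) → 1×4096 + 10×256 + 6×16 + 1 = 6753 (decimal)
Compute 7659 - 6753 = 906
906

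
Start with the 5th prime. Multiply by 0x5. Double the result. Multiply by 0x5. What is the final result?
Convert the 5th prime (prime index) → 11 (decimal)
Start: 11
Convert 0x5 (hexadecimal) → 5 (decimal)
11 × 5 = 55
55 × 2 = 110
Convert 0x5 (hexadecimal) → 5 (decimal)
110 × 5 = 550
550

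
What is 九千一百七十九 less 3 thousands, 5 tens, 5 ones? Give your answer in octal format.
Convert 九千一百七十九 (Chinese numeral) → 9×1000 + 1×100 + 7×10 + 9 = 9179 (decimal)
Convert 3 thousands, 5 tens, 5 ones (place-value notation) → 3×1000 + 5×10 + 5 = 3055 (decimal)
Compute 9179 - 3055 = 6124
Convert 6124 (decimal) → 6124 = 1×4096 + 3×512 + 7×64 + 5×8 + 4 → 0o13754 (octal)
0o13754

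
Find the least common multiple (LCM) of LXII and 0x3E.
Convert LXII (Roman numeral) → 50 + 10 + 1 + 1 = 62 (decimal)
Convert 0x3E (hexadecimal) → 3×16 + 14 = 62 (decimal)
Compute lcm(62, 62) = 62
62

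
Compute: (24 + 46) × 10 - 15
Parentheses first: 24 + 46 = 70
Multiply: 70 × 10 = 700
Subtract: 700 - 15 = 685
685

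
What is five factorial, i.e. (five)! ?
Convert five (English words) → 5 (decimal)
Compute 5! = 120
120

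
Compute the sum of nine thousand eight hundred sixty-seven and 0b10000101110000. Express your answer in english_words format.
Convert nine thousand eight hundred sixty-seven (English words) → 9×1000 + 8×100 + 67 = 9867 (decimal)
Convert 0b10000101110000 (binary) → 8192 + 256 + 64 + 32 + 16 = 8560 (decimal)
Compute 9867 + 8560 = 18427
Convert 18427 (decimal) → 18427 = 18×1000 + 4×100 + 27 → eighteen thousand four hundred twenty-seven (English words)
eighteen thousand four hundred twenty-seven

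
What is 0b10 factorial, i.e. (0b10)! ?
Convert 0b10 (binary) → 2 (decimal)
Compute 2! = 2
2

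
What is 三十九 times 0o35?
Convert 三十九 (Chinese numeral) → 3×10 + 9 = 39 (decimal)
Convert 0o35 (octal) → 3×8 + 5 = 29 (decimal)
Compute 39 × 29 = 1131
1131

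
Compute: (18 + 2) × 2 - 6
Parentheses first: 18 + 2 = 20
Multiply: 20 × 2 = 40
Subtract: 40 - 6 = 34
34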